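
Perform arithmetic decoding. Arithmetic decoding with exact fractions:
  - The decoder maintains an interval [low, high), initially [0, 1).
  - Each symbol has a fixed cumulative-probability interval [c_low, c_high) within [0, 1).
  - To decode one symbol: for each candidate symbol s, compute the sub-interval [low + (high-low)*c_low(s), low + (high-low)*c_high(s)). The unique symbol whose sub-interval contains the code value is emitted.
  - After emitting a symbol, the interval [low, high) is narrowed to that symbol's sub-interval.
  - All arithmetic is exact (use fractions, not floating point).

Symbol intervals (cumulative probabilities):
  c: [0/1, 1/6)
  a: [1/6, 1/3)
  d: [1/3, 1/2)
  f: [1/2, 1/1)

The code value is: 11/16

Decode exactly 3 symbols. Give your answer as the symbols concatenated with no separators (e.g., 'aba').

Answer: fda

Derivation:
Step 1: interval [0/1, 1/1), width = 1/1 - 0/1 = 1/1
  'c': [0/1 + 1/1*0/1, 0/1 + 1/1*1/6) = [0/1, 1/6)
  'a': [0/1 + 1/1*1/6, 0/1 + 1/1*1/3) = [1/6, 1/3)
  'd': [0/1 + 1/1*1/3, 0/1 + 1/1*1/2) = [1/3, 1/2)
  'f': [0/1 + 1/1*1/2, 0/1 + 1/1*1/1) = [1/2, 1/1) <- contains code 11/16
  emit 'f', narrow to [1/2, 1/1)
Step 2: interval [1/2, 1/1), width = 1/1 - 1/2 = 1/2
  'c': [1/2 + 1/2*0/1, 1/2 + 1/2*1/6) = [1/2, 7/12)
  'a': [1/2 + 1/2*1/6, 1/2 + 1/2*1/3) = [7/12, 2/3)
  'd': [1/2 + 1/2*1/3, 1/2 + 1/2*1/2) = [2/3, 3/4) <- contains code 11/16
  'f': [1/2 + 1/2*1/2, 1/2 + 1/2*1/1) = [3/4, 1/1)
  emit 'd', narrow to [2/3, 3/4)
Step 3: interval [2/3, 3/4), width = 3/4 - 2/3 = 1/12
  'c': [2/3 + 1/12*0/1, 2/3 + 1/12*1/6) = [2/3, 49/72)
  'a': [2/3 + 1/12*1/6, 2/3 + 1/12*1/3) = [49/72, 25/36) <- contains code 11/16
  'd': [2/3 + 1/12*1/3, 2/3 + 1/12*1/2) = [25/36, 17/24)
  'f': [2/3 + 1/12*1/2, 2/3 + 1/12*1/1) = [17/24, 3/4)
  emit 'a', narrow to [49/72, 25/36)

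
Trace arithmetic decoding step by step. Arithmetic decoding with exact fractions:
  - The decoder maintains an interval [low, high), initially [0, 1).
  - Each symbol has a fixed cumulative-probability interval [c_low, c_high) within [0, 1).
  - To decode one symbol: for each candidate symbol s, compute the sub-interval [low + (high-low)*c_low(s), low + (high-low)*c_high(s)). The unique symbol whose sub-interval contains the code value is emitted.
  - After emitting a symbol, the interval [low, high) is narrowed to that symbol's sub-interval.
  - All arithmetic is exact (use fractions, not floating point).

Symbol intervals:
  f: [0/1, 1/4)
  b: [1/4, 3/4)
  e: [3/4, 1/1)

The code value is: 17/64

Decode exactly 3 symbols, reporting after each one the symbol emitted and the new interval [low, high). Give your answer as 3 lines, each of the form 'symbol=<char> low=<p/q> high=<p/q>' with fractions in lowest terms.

Answer: symbol=b low=1/4 high=3/4
symbol=f low=1/4 high=3/8
symbol=f low=1/4 high=9/32

Derivation:
Step 1: interval [0/1, 1/1), width = 1/1 - 0/1 = 1/1
  'f': [0/1 + 1/1*0/1, 0/1 + 1/1*1/4) = [0/1, 1/4)
  'b': [0/1 + 1/1*1/4, 0/1 + 1/1*3/4) = [1/4, 3/4) <- contains code 17/64
  'e': [0/1 + 1/1*3/4, 0/1 + 1/1*1/1) = [3/4, 1/1)
  emit 'b', narrow to [1/4, 3/4)
Step 2: interval [1/4, 3/4), width = 3/4 - 1/4 = 1/2
  'f': [1/4 + 1/2*0/1, 1/4 + 1/2*1/4) = [1/4, 3/8) <- contains code 17/64
  'b': [1/4 + 1/2*1/4, 1/4 + 1/2*3/4) = [3/8, 5/8)
  'e': [1/4 + 1/2*3/4, 1/4 + 1/2*1/1) = [5/8, 3/4)
  emit 'f', narrow to [1/4, 3/8)
Step 3: interval [1/4, 3/8), width = 3/8 - 1/4 = 1/8
  'f': [1/4 + 1/8*0/1, 1/4 + 1/8*1/4) = [1/4, 9/32) <- contains code 17/64
  'b': [1/4 + 1/8*1/4, 1/4 + 1/8*3/4) = [9/32, 11/32)
  'e': [1/4 + 1/8*3/4, 1/4 + 1/8*1/1) = [11/32, 3/8)
  emit 'f', narrow to [1/4, 9/32)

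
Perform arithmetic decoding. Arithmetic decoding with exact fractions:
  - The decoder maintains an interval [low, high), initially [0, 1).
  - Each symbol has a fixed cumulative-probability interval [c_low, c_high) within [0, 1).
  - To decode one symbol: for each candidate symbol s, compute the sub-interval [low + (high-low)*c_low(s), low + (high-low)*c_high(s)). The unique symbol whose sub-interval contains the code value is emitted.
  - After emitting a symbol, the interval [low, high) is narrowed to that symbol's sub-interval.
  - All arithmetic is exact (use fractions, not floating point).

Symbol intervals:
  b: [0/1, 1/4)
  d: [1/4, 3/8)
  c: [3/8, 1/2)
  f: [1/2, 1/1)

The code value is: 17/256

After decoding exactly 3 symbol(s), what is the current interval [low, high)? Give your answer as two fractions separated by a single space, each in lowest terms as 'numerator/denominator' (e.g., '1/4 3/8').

Step 1: interval [0/1, 1/1), width = 1/1 - 0/1 = 1/1
  'b': [0/1 + 1/1*0/1, 0/1 + 1/1*1/4) = [0/1, 1/4) <- contains code 17/256
  'd': [0/1 + 1/1*1/4, 0/1 + 1/1*3/8) = [1/4, 3/8)
  'c': [0/1 + 1/1*3/8, 0/1 + 1/1*1/2) = [3/8, 1/2)
  'f': [0/1 + 1/1*1/2, 0/1 + 1/1*1/1) = [1/2, 1/1)
  emit 'b', narrow to [0/1, 1/4)
Step 2: interval [0/1, 1/4), width = 1/4 - 0/1 = 1/4
  'b': [0/1 + 1/4*0/1, 0/1 + 1/4*1/4) = [0/1, 1/16)
  'd': [0/1 + 1/4*1/4, 0/1 + 1/4*3/8) = [1/16, 3/32) <- contains code 17/256
  'c': [0/1 + 1/4*3/8, 0/1 + 1/4*1/2) = [3/32, 1/8)
  'f': [0/1 + 1/4*1/2, 0/1 + 1/4*1/1) = [1/8, 1/4)
  emit 'd', narrow to [1/16, 3/32)
Step 3: interval [1/16, 3/32), width = 3/32 - 1/16 = 1/32
  'b': [1/16 + 1/32*0/1, 1/16 + 1/32*1/4) = [1/16, 9/128) <- contains code 17/256
  'd': [1/16 + 1/32*1/4, 1/16 + 1/32*3/8) = [9/128, 19/256)
  'c': [1/16 + 1/32*3/8, 1/16 + 1/32*1/2) = [19/256, 5/64)
  'f': [1/16 + 1/32*1/2, 1/16 + 1/32*1/1) = [5/64, 3/32)
  emit 'b', narrow to [1/16, 9/128)

Answer: 1/16 9/128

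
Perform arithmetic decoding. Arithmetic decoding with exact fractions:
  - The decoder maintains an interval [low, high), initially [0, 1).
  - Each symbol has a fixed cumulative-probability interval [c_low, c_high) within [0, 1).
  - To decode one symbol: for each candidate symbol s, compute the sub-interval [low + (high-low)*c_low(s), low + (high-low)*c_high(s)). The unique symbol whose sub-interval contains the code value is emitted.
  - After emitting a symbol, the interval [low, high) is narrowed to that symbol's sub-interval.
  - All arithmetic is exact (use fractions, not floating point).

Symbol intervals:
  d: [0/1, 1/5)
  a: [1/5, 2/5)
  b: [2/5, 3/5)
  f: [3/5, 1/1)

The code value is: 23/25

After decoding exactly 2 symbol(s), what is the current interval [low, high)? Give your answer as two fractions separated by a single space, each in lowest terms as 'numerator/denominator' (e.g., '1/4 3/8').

Answer: 21/25 1/1

Derivation:
Step 1: interval [0/1, 1/1), width = 1/1 - 0/1 = 1/1
  'd': [0/1 + 1/1*0/1, 0/1 + 1/1*1/5) = [0/1, 1/5)
  'a': [0/1 + 1/1*1/5, 0/1 + 1/1*2/5) = [1/5, 2/5)
  'b': [0/1 + 1/1*2/5, 0/1 + 1/1*3/5) = [2/5, 3/5)
  'f': [0/1 + 1/1*3/5, 0/1 + 1/1*1/1) = [3/5, 1/1) <- contains code 23/25
  emit 'f', narrow to [3/5, 1/1)
Step 2: interval [3/5, 1/1), width = 1/1 - 3/5 = 2/5
  'd': [3/5 + 2/5*0/1, 3/5 + 2/5*1/5) = [3/5, 17/25)
  'a': [3/5 + 2/5*1/5, 3/5 + 2/5*2/5) = [17/25, 19/25)
  'b': [3/5 + 2/5*2/5, 3/5 + 2/5*3/5) = [19/25, 21/25)
  'f': [3/5 + 2/5*3/5, 3/5 + 2/5*1/1) = [21/25, 1/1) <- contains code 23/25
  emit 'f', narrow to [21/25, 1/1)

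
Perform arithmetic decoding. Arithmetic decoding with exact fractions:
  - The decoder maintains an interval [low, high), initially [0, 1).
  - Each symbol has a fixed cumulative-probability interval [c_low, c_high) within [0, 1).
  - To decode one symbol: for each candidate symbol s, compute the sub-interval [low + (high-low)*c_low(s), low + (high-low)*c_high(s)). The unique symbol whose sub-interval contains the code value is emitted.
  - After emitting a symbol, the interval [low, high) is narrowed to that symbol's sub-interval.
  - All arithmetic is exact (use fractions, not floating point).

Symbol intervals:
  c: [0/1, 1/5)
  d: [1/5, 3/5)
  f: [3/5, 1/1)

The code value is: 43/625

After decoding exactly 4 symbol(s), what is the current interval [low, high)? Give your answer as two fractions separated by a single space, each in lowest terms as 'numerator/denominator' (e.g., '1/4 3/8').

Step 1: interval [0/1, 1/1), width = 1/1 - 0/1 = 1/1
  'c': [0/1 + 1/1*0/1, 0/1 + 1/1*1/5) = [0/1, 1/5) <- contains code 43/625
  'd': [0/1 + 1/1*1/5, 0/1 + 1/1*3/5) = [1/5, 3/5)
  'f': [0/1 + 1/1*3/5, 0/1 + 1/1*1/1) = [3/5, 1/1)
  emit 'c', narrow to [0/1, 1/5)
Step 2: interval [0/1, 1/5), width = 1/5 - 0/1 = 1/5
  'c': [0/1 + 1/5*0/1, 0/1 + 1/5*1/5) = [0/1, 1/25)
  'd': [0/1 + 1/5*1/5, 0/1 + 1/5*3/5) = [1/25, 3/25) <- contains code 43/625
  'f': [0/1 + 1/5*3/5, 0/1 + 1/5*1/1) = [3/25, 1/5)
  emit 'd', narrow to [1/25, 3/25)
Step 3: interval [1/25, 3/25), width = 3/25 - 1/25 = 2/25
  'c': [1/25 + 2/25*0/1, 1/25 + 2/25*1/5) = [1/25, 7/125)
  'd': [1/25 + 2/25*1/5, 1/25 + 2/25*3/5) = [7/125, 11/125) <- contains code 43/625
  'f': [1/25 + 2/25*3/5, 1/25 + 2/25*1/1) = [11/125, 3/25)
  emit 'd', narrow to [7/125, 11/125)
Step 4: interval [7/125, 11/125), width = 11/125 - 7/125 = 4/125
  'c': [7/125 + 4/125*0/1, 7/125 + 4/125*1/5) = [7/125, 39/625)
  'd': [7/125 + 4/125*1/5, 7/125 + 4/125*3/5) = [39/625, 47/625) <- contains code 43/625
  'f': [7/125 + 4/125*3/5, 7/125 + 4/125*1/1) = [47/625, 11/125)
  emit 'd', narrow to [39/625, 47/625)

Answer: 39/625 47/625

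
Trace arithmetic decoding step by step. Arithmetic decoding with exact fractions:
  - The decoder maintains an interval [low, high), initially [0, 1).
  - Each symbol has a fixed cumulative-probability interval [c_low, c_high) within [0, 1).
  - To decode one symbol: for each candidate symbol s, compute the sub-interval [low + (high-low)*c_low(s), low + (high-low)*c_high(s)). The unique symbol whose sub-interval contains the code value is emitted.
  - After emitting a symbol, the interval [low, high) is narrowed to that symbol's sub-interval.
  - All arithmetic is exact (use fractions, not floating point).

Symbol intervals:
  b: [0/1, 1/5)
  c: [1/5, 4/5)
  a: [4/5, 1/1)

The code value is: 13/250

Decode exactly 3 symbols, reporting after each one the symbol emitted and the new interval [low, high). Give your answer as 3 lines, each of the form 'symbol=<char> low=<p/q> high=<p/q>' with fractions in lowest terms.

Answer: symbol=b low=0/1 high=1/5
symbol=c low=1/25 high=4/25
symbol=b low=1/25 high=8/125

Derivation:
Step 1: interval [0/1, 1/1), width = 1/1 - 0/1 = 1/1
  'b': [0/1 + 1/1*0/1, 0/1 + 1/1*1/5) = [0/1, 1/5) <- contains code 13/250
  'c': [0/1 + 1/1*1/5, 0/1 + 1/1*4/5) = [1/5, 4/5)
  'a': [0/1 + 1/1*4/5, 0/1 + 1/1*1/1) = [4/5, 1/1)
  emit 'b', narrow to [0/1, 1/5)
Step 2: interval [0/1, 1/5), width = 1/5 - 0/1 = 1/5
  'b': [0/1 + 1/5*0/1, 0/1 + 1/5*1/5) = [0/1, 1/25)
  'c': [0/1 + 1/5*1/5, 0/1 + 1/5*4/5) = [1/25, 4/25) <- contains code 13/250
  'a': [0/1 + 1/5*4/5, 0/1 + 1/5*1/1) = [4/25, 1/5)
  emit 'c', narrow to [1/25, 4/25)
Step 3: interval [1/25, 4/25), width = 4/25 - 1/25 = 3/25
  'b': [1/25 + 3/25*0/1, 1/25 + 3/25*1/5) = [1/25, 8/125) <- contains code 13/250
  'c': [1/25 + 3/25*1/5, 1/25 + 3/25*4/5) = [8/125, 17/125)
  'a': [1/25 + 3/25*4/5, 1/25 + 3/25*1/1) = [17/125, 4/25)
  emit 'b', narrow to [1/25, 8/125)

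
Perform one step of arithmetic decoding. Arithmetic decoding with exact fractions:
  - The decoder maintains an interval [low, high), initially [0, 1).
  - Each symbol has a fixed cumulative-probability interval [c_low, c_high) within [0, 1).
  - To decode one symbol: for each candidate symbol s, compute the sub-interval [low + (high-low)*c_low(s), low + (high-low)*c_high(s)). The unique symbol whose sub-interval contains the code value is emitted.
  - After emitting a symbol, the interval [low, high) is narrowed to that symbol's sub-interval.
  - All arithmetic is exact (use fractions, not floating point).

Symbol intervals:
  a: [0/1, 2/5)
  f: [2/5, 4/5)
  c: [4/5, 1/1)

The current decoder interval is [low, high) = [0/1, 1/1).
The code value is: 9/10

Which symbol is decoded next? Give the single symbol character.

Interval width = high − low = 1/1 − 0/1 = 1/1
Scaled code = (code − low) / width = (9/10 − 0/1) / 1/1 = 9/10
  a: [0/1, 2/5) 
  f: [2/5, 4/5) 
  c: [4/5, 1/1) ← scaled code falls here ✓

Answer: c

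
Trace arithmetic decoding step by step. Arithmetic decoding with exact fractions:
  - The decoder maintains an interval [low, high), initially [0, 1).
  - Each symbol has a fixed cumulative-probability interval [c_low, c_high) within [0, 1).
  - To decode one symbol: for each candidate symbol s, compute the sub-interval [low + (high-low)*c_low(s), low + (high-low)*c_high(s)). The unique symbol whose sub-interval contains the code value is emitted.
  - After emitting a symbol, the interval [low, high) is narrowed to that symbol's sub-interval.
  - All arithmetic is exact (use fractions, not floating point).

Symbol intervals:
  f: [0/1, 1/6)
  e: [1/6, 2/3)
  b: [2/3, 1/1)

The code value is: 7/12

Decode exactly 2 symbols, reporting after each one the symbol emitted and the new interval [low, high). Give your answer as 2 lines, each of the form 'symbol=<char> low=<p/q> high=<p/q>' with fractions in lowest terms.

Step 1: interval [0/1, 1/1), width = 1/1 - 0/1 = 1/1
  'f': [0/1 + 1/1*0/1, 0/1 + 1/1*1/6) = [0/1, 1/6)
  'e': [0/1 + 1/1*1/6, 0/1 + 1/1*2/3) = [1/6, 2/3) <- contains code 7/12
  'b': [0/1 + 1/1*2/3, 0/1 + 1/1*1/1) = [2/3, 1/1)
  emit 'e', narrow to [1/6, 2/3)
Step 2: interval [1/6, 2/3), width = 2/3 - 1/6 = 1/2
  'f': [1/6 + 1/2*0/1, 1/6 + 1/2*1/6) = [1/6, 1/4)
  'e': [1/6 + 1/2*1/6, 1/6 + 1/2*2/3) = [1/4, 1/2)
  'b': [1/6 + 1/2*2/3, 1/6 + 1/2*1/1) = [1/2, 2/3) <- contains code 7/12
  emit 'b', narrow to [1/2, 2/3)

Answer: symbol=e low=1/6 high=2/3
symbol=b low=1/2 high=2/3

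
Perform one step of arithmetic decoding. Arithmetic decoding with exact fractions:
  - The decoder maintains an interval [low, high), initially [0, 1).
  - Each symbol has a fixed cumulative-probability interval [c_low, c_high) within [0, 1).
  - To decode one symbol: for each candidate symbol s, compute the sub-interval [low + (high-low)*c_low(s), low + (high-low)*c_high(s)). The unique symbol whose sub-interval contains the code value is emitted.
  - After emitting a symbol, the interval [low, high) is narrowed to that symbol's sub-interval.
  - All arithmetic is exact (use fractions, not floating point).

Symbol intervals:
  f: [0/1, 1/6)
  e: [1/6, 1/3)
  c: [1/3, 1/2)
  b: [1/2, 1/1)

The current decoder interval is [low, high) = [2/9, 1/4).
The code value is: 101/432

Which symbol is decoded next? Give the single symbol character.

Answer: c

Derivation:
Interval width = high − low = 1/4 − 2/9 = 1/36
Scaled code = (code − low) / width = (101/432 − 2/9) / 1/36 = 5/12
  f: [0/1, 1/6) 
  e: [1/6, 1/3) 
  c: [1/3, 1/2) ← scaled code falls here ✓
  b: [1/2, 1/1) 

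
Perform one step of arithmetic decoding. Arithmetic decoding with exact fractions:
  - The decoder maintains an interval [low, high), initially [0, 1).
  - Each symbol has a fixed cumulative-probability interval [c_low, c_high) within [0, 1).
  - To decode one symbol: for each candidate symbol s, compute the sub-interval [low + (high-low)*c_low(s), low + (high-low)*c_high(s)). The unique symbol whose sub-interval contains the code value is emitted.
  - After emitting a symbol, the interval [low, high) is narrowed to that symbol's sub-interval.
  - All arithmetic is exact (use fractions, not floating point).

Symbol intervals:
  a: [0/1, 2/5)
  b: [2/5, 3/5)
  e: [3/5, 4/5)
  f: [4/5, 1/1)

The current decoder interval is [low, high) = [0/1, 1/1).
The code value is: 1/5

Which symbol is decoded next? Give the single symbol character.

Interval width = high − low = 1/1 − 0/1 = 1/1
Scaled code = (code − low) / width = (1/5 − 0/1) / 1/1 = 1/5
  a: [0/1, 2/5) ← scaled code falls here ✓
  b: [2/5, 3/5) 
  e: [3/5, 4/5) 
  f: [4/5, 1/1) 

Answer: a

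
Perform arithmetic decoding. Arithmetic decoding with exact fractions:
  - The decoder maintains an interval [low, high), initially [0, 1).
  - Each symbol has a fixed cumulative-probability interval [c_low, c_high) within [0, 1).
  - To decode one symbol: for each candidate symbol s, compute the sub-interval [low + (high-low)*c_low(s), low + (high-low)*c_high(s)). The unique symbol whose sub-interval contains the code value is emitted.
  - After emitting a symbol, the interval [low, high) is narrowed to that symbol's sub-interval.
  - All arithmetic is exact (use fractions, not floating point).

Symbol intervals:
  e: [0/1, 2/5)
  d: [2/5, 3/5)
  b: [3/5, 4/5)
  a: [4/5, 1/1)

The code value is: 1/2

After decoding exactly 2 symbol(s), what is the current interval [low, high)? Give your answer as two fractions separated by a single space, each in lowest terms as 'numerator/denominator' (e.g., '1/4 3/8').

Answer: 12/25 13/25

Derivation:
Step 1: interval [0/1, 1/1), width = 1/1 - 0/1 = 1/1
  'e': [0/1 + 1/1*0/1, 0/1 + 1/1*2/5) = [0/1, 2/5)
  'd': [0/1 + 1/1*2/5, 0/1 + 1/1*3/5) = [2/5, 3/5) <- contains code 1/2
  'b': [0/1 + 1/1*3/5, 0/1 + 1/1*4/5) = [3/5, 4/5)
  'a': [0/1 + 1/1*4/5, 0/1 + 1/1*1/1) = [4/5, 1/1)
  emit 'd', narrow to [2/5, 3/5)
Step 2: interval [2/5, 3/5), width = 3/5 - 2/5 = 1/5
  'e': [2/5 + 1/5*0/1, 2/5 + 1/5*2/5) = [2/5, 12/25)
  'd': [2/5 + 1/5*2/5, 2/5 + 1/5*3/5) = [12/25, 13/25) <- contains code 1/2
  'b': [2/5 + 1/5*3/5, 2/5 + 1/5*4/5) = [13/25, 14/25)
  'a': [2/5 + 1/5*4/5, 2/5 + 1/5*1/1) = [14/25, 3/5)
  emit 'd', narrow to [12/25, 13/25)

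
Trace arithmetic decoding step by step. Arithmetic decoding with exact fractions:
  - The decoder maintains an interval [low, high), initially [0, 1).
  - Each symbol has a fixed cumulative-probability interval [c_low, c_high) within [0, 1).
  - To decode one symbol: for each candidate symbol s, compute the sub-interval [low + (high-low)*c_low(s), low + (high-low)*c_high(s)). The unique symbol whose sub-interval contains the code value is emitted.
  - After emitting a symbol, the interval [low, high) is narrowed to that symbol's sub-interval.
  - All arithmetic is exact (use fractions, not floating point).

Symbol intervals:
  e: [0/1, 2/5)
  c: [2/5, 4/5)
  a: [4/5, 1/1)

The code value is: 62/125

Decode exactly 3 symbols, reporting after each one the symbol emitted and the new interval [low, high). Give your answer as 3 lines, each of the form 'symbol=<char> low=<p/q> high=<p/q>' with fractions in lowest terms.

Answer: symbol=c low=2/5 high=4/5
symbol=e low=2/5 high=14/25
symbol=c low=58/125 high=66/125

Derivation:
Step 1: interval [0/1, 1/1), width = 1/1 - 0/1 = 1/1
  'e': [0/1 + 1/1*0/1, 0/1 + 1/1*2/5) = [0/1, 2/5)
  'c': [0/1 + 1/1*2/5, 0/1 + 1/1*4/5) = [2/5, 4/5) <- contains code 62/125
  'a': [0/1 + 1/1*4/5, 0/1 + 1/1*1/1) = [4/5, 1/1)
  emit 'c', narrow to [2/5, 4/5)
Step 2: interval [2/5, 4/5), width = 4/5 - 2/5 = 2/5
  'e': [2/5 + 2/5*0/1, 2/5 + 2/5*2/5) = [2/5, 14/25) <- contains code 62/125
  'c': [2/5 + 2/5*2/5, 2/5 + 2/5*4/5) = [14/25, 18/25)
  'a': [2/5 + 2/5*4/5, 2/5 + 2/5*1/1) = [18/25, 4/5)
  emit 'e', narrow to [2/5, 14/25)
Step 3: interval [2/5, 14/25), width = 14/25 - 2/5 = 4/25
  'e': [2/5 + 4/25*0/1, 2/5 + 4/25*2/5) = [2/5, 58/125)
  'c': [2/5 + 4/25*2/5, 2/5 + 4/25*4/5) = [58/125, 66/125) <- contains code 62/125
  'a': [2/5 + 4/25*4/5, 2/5 + 4/25*1/1) = [66/125, 14/25)
  emit 'c', narrow to [58/125, 66/125)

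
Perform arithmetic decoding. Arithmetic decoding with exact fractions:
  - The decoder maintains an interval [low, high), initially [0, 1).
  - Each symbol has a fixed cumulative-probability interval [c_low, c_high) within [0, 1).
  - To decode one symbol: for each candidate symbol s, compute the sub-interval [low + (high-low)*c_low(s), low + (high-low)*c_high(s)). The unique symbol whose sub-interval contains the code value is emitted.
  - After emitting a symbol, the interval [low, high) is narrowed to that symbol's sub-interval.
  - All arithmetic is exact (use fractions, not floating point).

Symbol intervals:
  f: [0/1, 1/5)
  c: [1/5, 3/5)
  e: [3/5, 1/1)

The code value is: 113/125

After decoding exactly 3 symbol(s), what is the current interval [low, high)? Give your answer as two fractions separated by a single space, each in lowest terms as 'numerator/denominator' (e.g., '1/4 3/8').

Step 1: interval [0/1, 1/1), width = 1/1 - 0/1 = 1/1
  'f': [0/1 + 1/1*0/1, 0/1 + 1/1*1/5) = [0/1, 1/5)
  'c': [0/1 + 1/1*1/5, 0/1 + 1/1*3/5) = [1/5, 3/5)
  'e': [0/1 + 1/1*3/5, 0/1 + 1/1*1/1) = [3/5, 1/1) <- contains code 113/125
  emit 'e', narrow to [3/5, 1/1)
Step 2: interval [3/5, 1/1), width = 1/1 - 3/5 = 2/5
  'f': [3/5 + 2/5*0/1, 3/5 + 2/5*1/5) = [3/5, 17/25)
  'c': [3/5 + 2/5*1/5, 3/5 + 2/5*3/5) = [17/25, 21/25)
  'e': [3/5 + 2/5*3/5, 3/5 + 2/5*1/1) = [21/25, 1/1) <- contains code 113/125
  emit 'e', narrow to [21/25, 1/1)
Step 3: interval [21/25, 1/1), width = 1/1 - 21/25 = 4/25
  'f': [21/25 + 4/25*0/1, 21/25 + 4/25*1/5) = [21/25, 109/125)
  'c': [21/25 + 4/25*1/5, 21/25 + 4/25*3/5) = [109/125, 117/125) <- contains code 113/125
  'e': [21/25 + 4/25*3/5, 21/25 + 4/25*1/1) = [117/125, 1/1)
  emit 'c', narrow to [109/125, 117/125)

Answer: 109/125 117/125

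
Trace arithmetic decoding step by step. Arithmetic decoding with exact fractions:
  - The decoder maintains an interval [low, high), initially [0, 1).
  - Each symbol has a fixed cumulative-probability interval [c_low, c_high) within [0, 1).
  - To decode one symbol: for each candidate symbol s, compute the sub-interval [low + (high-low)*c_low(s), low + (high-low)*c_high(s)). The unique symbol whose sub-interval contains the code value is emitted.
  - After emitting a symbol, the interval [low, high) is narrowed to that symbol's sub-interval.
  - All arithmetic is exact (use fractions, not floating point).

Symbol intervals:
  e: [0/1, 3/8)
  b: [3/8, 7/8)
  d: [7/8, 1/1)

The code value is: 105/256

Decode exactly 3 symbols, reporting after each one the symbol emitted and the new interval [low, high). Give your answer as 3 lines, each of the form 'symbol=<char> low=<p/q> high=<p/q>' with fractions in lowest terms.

Answer: symbol=b low=3/8 high=7/8
symbol=e low=3/8 high=9/16
symbol=e low=3/8 high=57/128

Derivation:
Step 1: interval [0/1, 1/1), width = 1/1 - 0/1 = 1/1
  'e': [0/1 + 1/1*0/1, 0/1 + 1/1*3/8) = [0/1, 3/8)
  'b': [0/1 + 1/1*3/8, 0/1 + 1/1*7/8) = [3/8, 7/8) <- contains code 105/256
  'd': [0/1 + 1/1*7/8, 0/1 + 1/1*1/1) = [7/8, 1/1)
  emit 'b', narrow to [3/8, 7/8)
Step 2: interval [3/8, 7/8), width = 7/8 - 3/8 = 1/2
  'e': [3/8 + 1/2*0/1, 3/8 + 1/2*3/8) = [3/8, 9/16) <- contains code 105/256
  'b': [3/8 + 1/2*3/8, 3/8 + 1/2*7/8) = [9/16, 13/16)
  'd': [3/8 + 1/2*7/8, 3/8 + 1/2*1/1) = [13/16, 7/8)
  emit 'e', narrow to [3/8, 9/16)
Step 3: interval [3/8, 9/16), width = 9/16 - 3/8 = 3/16
  'e': [3/8 + 3/16*0/1, 3/8 + 3/16*3/8) = [3/8, 57/128) <- contains code 105/256
  'b': [3/8 + 3/16*3/8, 3/8 + 3/16*7/8) = [57/128, 69/128)
  'd': [3/8 + 3/16*7/8, 3/8 + 3/16*1/1) = [69/128, 9/16)
  emit 'e', narrow to [3/8, 57/128)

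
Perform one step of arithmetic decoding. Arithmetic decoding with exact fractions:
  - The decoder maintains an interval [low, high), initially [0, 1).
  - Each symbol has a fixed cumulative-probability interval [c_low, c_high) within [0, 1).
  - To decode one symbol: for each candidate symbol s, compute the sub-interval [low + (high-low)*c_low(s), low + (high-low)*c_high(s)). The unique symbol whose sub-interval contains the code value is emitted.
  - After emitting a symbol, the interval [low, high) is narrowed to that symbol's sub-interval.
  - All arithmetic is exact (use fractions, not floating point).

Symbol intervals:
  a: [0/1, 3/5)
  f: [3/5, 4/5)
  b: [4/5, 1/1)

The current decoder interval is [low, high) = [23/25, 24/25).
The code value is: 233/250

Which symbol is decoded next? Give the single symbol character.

Interval width = high − low = 24/25 − 23/25 = 1/25
Scaled code = (code − low) / width = (233/250 − 23/25) / 1/25 = 3/10
  a: [0/1, 3/5) ← scaled code falls here ✓
  f: [3/5, 4/5) 
  b: [4/5, 1/1) 

Answer: a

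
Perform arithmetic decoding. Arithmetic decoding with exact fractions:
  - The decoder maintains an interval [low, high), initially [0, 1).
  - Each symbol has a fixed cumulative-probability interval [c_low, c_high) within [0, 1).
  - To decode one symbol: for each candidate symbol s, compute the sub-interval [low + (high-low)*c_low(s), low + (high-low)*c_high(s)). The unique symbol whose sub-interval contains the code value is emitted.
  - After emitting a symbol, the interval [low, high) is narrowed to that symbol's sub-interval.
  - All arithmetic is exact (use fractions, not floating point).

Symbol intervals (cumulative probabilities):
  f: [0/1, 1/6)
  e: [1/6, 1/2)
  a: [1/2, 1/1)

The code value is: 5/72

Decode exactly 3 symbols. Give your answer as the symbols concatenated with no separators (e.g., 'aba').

Step 1: interval [0/1, 1/1), width = 1/1 - 0/1 = 1/1
  'f': [0/1 + 1/1*0/1, 0/1 + 1/1*1/6) = [0/1, 1/6) <- contains code 5/72
  'e': [0/1 + 1/1*1/6, 0/1 + 1/1*1/2) = [1/6, 1/2)
  'a': [0/1 + 1/1*1/2, 0/1 + 1/1*1/1) = [1/2, 1/1)
  emit 'f', narrow to [0/1, 1/6)
Step 2: interval [0/1, 1/6), width = 1/6 - 0/1 = 1/6
  'f': [0/1 + 1/6*0/1, 0/1 + 1/6*1/6) = [0/1, 1/36)
  'e': [0/1 + 1/6*1/6, 0/1 + 1/6*1/2) = [1/36, 1/12) <- contains code 5/72
  'a': [0/1 + 1/6*1/2, 0/1 + 1/6*1/1) = [1/12, 1/6)
  emit 'e', narrow to [1/36, 1/12)
Step 3: interval [1/36, 1/12), width = 1/12 - 1/36 = 1/18
  'f': [1/36 + 1/18*0/1, 1/36 + 1/18*1/6) = [1/36, 1/27)
  'e': [1/36 + 1/18*1/6, 1/36 + 1/18*1/2) = [1/27, 1/18)
  'a': [1/36 + 1/18*1/2, 1/36 + 1/18*1/1) = [1/18, 1/12) <- contains code 5/72
  emit 'a', narrow to [1/18, 1/12)

Answer: fea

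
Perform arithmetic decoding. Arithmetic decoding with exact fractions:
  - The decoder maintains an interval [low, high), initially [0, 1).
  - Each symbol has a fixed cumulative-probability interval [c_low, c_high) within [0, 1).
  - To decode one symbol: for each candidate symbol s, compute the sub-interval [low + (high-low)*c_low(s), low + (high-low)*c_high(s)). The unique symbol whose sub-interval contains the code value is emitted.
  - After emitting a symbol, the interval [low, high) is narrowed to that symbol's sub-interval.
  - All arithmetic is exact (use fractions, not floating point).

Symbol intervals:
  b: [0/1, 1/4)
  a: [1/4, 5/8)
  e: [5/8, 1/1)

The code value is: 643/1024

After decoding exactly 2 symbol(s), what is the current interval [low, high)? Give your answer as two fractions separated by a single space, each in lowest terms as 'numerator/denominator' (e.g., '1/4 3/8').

Step 1: interval [0/1, 1/1), width = 1/1 - 0/1 = 1/1
  'b': [0/1 + 1/1*0/1, 0/1 + 1/1*1/4) = [0/1, 1/4)
  'a': [0/1 + 1/1*1/4, 0/1 + 1/1*5/8) = [1/4, 5/8)
  'e': [0/1 + 1/1*5/8, 0/1 + 1/1*1/1) = [5/8, 1/1) <- contains code 643/1024
  emit 'e', narrow to [5/8, 1/1)
Step 2: interval [5/8, 1/1), width = 1/1 - 5/8 = 3/8
  'b': [5/8 + 3/8*0/1, 5/8 + 3/8*1/4) = [5/8, 23/32) <- contains code 643/1024
  'a': [5/8 + 3/8*1/4, 5/8 + 3/8*5/8) = [23/32, 55/64)
  'e': [5/8 + 3/8*5/8, 5/8 + 3/8*1/1) = [55/64, 1/1)
  emit 'b', narrow to [5/8, 23/32)

Answer: 5/8 23/32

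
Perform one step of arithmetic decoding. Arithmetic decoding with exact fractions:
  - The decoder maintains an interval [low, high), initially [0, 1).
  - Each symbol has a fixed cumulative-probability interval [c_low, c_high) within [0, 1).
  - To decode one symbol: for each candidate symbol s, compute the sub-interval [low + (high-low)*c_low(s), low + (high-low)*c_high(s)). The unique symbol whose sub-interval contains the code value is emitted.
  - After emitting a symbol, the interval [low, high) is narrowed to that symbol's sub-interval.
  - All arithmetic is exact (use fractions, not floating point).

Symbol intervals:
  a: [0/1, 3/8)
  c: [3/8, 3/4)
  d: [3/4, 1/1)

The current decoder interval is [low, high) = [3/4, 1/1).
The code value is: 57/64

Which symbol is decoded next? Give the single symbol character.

Interval width = high − low = 1/1 − 3/4 = 1/4
Scaled code = (code − low) / width = (57/64 − 3/4) / 1/4 = 9/16
  a: [0/1, 3/8) 
  c: [3/8, 3/4) ← scaled code falls here ✓
  d: [3/4, 1/1) 

Answer: c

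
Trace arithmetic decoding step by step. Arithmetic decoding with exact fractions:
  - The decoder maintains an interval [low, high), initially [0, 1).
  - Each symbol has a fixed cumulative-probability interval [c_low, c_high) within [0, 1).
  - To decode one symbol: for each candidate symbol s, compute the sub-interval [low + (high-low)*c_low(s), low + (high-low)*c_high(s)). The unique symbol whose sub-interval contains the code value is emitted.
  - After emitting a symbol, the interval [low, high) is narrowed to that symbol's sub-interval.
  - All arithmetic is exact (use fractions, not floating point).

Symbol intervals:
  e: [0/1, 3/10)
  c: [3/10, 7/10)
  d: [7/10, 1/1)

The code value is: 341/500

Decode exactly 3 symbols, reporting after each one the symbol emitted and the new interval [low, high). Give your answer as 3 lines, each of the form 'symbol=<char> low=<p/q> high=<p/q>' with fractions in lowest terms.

Step 1: interval [0/1, 1/1), width = 1/1 - 0/1 = 1/1
  'e': [0/1 + 1/1*0/1, 0/1 + 1/1*3/10) = [0/1, 3/10)
  'c': [0/1 + 1/1*3/10, 0/1 + 1/1*7/10) = [3/10, 7/10) <- contains code 341/500
  'd': [0/1 + 1/1*7/10, 0/1 + 1/1*1/1) = [7/10, 1/1)
  emit 'c', narrow to [3/10, 7/10)
Step 2: interval [3/10, 7/10), width = 7/10 - 3/10 = 2/5
  'e': [3/10 + 2/5*0/1, 3/10 + 2/5*3/10) = [3/10, 21/50)
  'c': [3/10 + 2/5*3/10, 3/10 + 2/5*7/10) = [21/50, 29/50)
  'd': [3/10 + 2/5*7/10, 3/10 + 2/5*1/1) = [29/50, 7/10) <- contains code 341/500
  emit 'd', narrow to [29/50, 7/10)
Step 3: interval [29/50, 7/10), width = 7/10 - 29/50 = 3/25
  'e': [29/50 + 3/25*0/1, 29/50 + 3/25*3/10) = [29/50, 77/125)
  'c': [29/50 + 3/25*3/10, 29/50 + 3/25*7/10) = [77/125, 83/125)
  'd': [29/50 + 3/25*7/10, 29/50 + 3/25*1/1) = [83/125, 7/10) <- contains code 341/500
  emit 'd', narrow to [83/125, 7/10)

Answer: symbol=c low=3/10 high=7/10
symbol=d low=29/50 high=7/10
symbol=d low=83/125 high=7/10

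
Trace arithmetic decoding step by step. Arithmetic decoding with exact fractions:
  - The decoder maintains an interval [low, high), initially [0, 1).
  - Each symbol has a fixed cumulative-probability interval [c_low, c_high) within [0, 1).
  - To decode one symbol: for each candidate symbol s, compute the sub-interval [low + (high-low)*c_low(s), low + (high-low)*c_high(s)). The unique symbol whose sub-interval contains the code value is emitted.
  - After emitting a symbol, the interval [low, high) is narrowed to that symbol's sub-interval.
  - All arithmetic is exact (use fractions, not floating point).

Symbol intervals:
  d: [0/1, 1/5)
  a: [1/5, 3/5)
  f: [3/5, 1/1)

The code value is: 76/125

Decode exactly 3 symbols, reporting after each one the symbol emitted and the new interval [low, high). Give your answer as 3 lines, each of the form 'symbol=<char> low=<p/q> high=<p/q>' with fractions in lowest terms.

Answer: symbol=f low=3/5 high=1/1
symbol=d low=3/5 high=17/25
symbol=d low=3/5 high=77/125

Derivation:
Step 1: interval [0/1, 1/1), width = 1/1 - 0/1 = 1/1
  'd': [0/1 + 1/1*0/1, 0/1 + 1/1*1/5) = [0/1, 1/5)
  'a': [0/1 + 1/1*1/5, 0/1 + 1/1*3/5) = [1/5, 3/5)
  'f': [0/1 + 1/1*3/5, 0/1 + 1/1*1/1) = [3/5, 1/1) <- contains code 76/125
  emit 'f', narrow to [3/5, 1/1)
Step 2: interval [3/5, 1/1), width = 1/1 - 3/5 = 2/5
  'd': [3/5 + 2/5*0/1, 3/5 + 2/5*1/5) = [3/5, 17/25) <- contains code 76/125
  'a': [3/5 + 2/5*1/5, 3/5 + 2/5*3/5) = [17/25, 21/25)
  'f': [3/5 + 2/5*3/5, 3/5 + 2/5*1/1) = [21/25, 1/1)
  emit 'd', narrow to [3/5, 17/25)
Step 3: interval [3/5, 17/25), width = 17/25 - 3/5 = 2/25
  'd': [3/5 + 2/25*0/1, 3/5 + 2/25*1/5) = [3/5, 77/125) <- contains code 76/125
  'a': [3/5 + 2/25*1/5, 3/5 + 2/25*3/5) = [77/125, 81/125)
  'f': [3/5 + 2/25*3/5, 3/5 + 2/25*1/1) = [81/125, 17/25)
  emit 'd', narrow to [3/5, 77/125)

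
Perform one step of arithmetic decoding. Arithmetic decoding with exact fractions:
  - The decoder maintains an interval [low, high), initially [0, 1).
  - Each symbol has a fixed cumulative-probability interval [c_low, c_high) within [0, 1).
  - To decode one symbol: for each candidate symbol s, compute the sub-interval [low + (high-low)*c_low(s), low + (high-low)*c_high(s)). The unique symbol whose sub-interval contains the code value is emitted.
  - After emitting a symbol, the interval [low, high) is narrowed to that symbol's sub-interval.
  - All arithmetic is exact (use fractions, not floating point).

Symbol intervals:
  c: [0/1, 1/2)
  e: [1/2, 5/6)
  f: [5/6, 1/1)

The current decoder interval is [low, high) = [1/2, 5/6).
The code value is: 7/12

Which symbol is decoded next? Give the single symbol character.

Answer: c

Derivation:
Interval width = high − low = 5/6 − 1/2 = 1/3
Scaled code = (code − low) / width = (7/12 − 1/2) / 1/3 = 1/4
  c: [0/1, 1/2) ← scaled code falls here ✓
  e: [1/2, 5/6) 
  f: [5/6, 1/1) 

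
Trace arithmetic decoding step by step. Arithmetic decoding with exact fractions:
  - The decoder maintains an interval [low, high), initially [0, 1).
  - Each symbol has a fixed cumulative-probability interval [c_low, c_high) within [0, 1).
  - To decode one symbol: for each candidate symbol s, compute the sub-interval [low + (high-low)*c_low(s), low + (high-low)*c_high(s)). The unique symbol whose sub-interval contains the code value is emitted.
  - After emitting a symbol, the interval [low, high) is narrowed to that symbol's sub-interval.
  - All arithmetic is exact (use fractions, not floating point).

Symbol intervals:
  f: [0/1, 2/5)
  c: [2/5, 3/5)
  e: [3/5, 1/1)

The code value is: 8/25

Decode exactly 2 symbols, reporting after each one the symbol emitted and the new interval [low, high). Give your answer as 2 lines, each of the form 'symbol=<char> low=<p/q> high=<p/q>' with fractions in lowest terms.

Step 1: interval [0/1, 1/1), width = 1/1 - 0/1 = 1/1
  'f': [0/1 + 1/1*0/1, 0/1 + 1/1*2/5) = [0/1, 2/5) <- contains code 8/25
  'c': [0/1 + 1/1*2/5, 0/1 + 1/1*3/5) = [2/5, 3/5)
  'e': [0/1 + 1/1*3/5, 0/1 + 1/1*1/1) = [3/5, 1/1)
  emit 'f', narrow to [0/1, 2/5)
Step 2: interval [0/1, 2/5), width = 2/5 - 0/1 = 2/5
  'f': [0/1 + 2/5*0/1, 0/1 + 2/5*2/5) = [0/1, 4/25)
  'c': [0/1 + 2/5*2/5, 0/1 + 2/5*3/5) = [4/25, 6/25)
  'e': [0/1 + 2/5*3/5, 0/1 + 2/5*1/1) = [6/25, 2/5) <- contains code 8/25
  emit 'e', narrow to [6/25, 2/5)

Answer: symbol=f low=0/1 high=2/5
symbol=e low=6/25 high=2/5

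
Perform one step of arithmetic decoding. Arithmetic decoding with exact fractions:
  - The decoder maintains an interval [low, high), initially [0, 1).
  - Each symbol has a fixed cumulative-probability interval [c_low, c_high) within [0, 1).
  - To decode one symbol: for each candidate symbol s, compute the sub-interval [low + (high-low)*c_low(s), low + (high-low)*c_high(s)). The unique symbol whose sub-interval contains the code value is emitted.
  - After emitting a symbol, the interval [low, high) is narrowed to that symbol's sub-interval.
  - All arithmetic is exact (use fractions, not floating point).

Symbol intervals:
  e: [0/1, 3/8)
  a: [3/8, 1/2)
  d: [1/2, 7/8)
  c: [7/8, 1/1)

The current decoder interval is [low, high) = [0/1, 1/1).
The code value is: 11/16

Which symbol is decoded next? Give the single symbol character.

Interval width = high − low = 1/1 − 0/1 = 1/1
Scaled code = (code − low) / width = (11/16 − 0/1) / 1/1 = 11/16
  e: [0/1, 3/8) 
  a: [3/8, 1/2) 
  d: [1/2, 7/8) ← scaled code falls here ✓
  c: [7/8, 1/1) 

Answer: d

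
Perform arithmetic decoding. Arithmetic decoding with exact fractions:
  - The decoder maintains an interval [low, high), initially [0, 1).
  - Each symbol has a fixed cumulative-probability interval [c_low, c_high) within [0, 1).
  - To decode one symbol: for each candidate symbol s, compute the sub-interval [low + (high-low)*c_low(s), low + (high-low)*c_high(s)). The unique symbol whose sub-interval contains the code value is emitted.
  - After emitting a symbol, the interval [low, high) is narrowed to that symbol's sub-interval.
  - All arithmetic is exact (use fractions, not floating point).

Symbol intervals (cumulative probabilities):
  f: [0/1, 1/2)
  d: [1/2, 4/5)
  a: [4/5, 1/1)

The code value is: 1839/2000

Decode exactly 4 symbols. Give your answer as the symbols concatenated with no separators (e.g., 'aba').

Answer: adfd

Derivation:
Step 1: interval [0/1, 1/1), width = 1/1 - 0/1 = 1/1
  'f': [0/1 + 1/1*0/1, 0/1 + 1/1*1/2) = [0/1, 1/2)
  'd': [0/1 + 1/1*1/2, 0/1 + 1/1*4/5) = [1/2, 4/5)
  'a': [0/1 + 1/1*4/5, 0/1 + 1/1*1/1) = [4/5, 1/1) <- contains code 1839/2000
  emit 'a', narrow to [4/5, 1/1)
Step 2: interval [4/5, 1/1), width = 1/1 - 4/5 = 1/5
  'f': [4/5 + 1/5*0/1, 4/5 + 1/5*1/2) = [4/5, 9/10)
  'd': [4/5 + 1/5*1/2, 4/5 + 1/5*4/5) = [9/10, 24/25) <- contains code 1839/2000
  'a': [4/5 + 1/5*4/5, 4/5 + 1/5*1/1) = [24/25, 1/1)
  emit 'd', narrow to [9/10, 24/25)
Step 3: interval [9/10, 24/25), width = 24/25 - 9/10 = 3/50
  'f': [9/10 + 3/50*0/1, 9/10 + 3/50*1/2) = [9/10, 93/100) <- contains code 1839/2000
  'd': [9/10 + 3/50*1/2, 9/10 + 3/50*4/5) = [93/100, 237/250)
  'a': [9/10 + 3/50*4/5, 9/10 + 3/50*1/1) = [237/250, 24/25)
  emit 'f', narrow to [9/10, 93/100)
Step 4: interval [9/10, 93/100), width = 93/100 - 9/10 = 3/100
  'f': [9/10 + 3/100*0/1, 9/10 + 3/100*1/2) = [9/10, 183/200)
  'd': [9/10 + 3/100*1/2, 9/10 + 3/100*4/5) = [183/200, 231/250) <- contains code 1839/2000
  'a': [9/10 + 3/100*4/5, 9/10 + 3/100*1/1) = [231/250, 93/100)
  emit 'd', narrow to [183/200, 231/250)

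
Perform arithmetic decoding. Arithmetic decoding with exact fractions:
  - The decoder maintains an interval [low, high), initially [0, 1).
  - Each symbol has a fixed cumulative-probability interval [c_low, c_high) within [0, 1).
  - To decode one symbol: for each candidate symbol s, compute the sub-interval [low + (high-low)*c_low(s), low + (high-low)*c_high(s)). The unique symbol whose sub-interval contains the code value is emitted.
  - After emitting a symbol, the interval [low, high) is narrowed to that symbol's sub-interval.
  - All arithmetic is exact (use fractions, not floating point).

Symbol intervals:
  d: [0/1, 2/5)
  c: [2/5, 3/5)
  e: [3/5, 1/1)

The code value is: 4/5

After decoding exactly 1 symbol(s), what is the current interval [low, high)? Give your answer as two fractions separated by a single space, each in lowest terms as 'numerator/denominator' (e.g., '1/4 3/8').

Step 1: interval [0/1, 1/1), width = 1/1 - 0/1 = 1/1
  'd': [0/1 + 1/1*0/1, 0/1 + 1/1*2/5) = [0/1, 2/5)
  'c': [0/1 + 1/1*2/5, 0/1 + 1/1*3/5) = [2/5, 3/5)
  'e': [0/1 + 1/1*3/5, 0/1 + 1/1*1/1) = [3/5, 1/1) <- contains code 4/5
  emit 'e', narrow to [3/5, 1/1)

Answer: 3/5 1/1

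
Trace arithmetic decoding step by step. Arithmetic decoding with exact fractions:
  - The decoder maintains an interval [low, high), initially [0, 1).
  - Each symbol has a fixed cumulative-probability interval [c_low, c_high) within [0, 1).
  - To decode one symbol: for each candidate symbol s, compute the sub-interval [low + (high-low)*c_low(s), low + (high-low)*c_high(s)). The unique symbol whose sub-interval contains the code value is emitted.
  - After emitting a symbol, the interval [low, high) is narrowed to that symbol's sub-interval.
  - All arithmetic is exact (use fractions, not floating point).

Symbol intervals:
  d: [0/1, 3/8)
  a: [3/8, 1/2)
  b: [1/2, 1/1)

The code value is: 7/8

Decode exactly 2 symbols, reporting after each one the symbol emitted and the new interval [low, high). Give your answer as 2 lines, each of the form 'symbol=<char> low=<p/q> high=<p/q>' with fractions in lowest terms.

Step 1: interval [0/1, 1/1), width = 1/1 - 0/1 = 1/1
  'd': [0/1 + 1/1*0/1, 0/1 + 1/1*3/8) = [0/1, 3/8)
  'a': [0/1 + 1/1*3/8, 0/1 + 1/1*1/2) = [3/8, 1/2)
  'b': [0/1 + 1/1*1/2, 0/1 + 1/1*1/1) = [1/2, 1/1) <- contains code 7/8
  emit 'b', narrow to [1/2, 1/1)
Step 2: interval [1/2, 1/1), width = 1/1 - 1/2 = 1/2
  'd': [1/2 + 1/2*0/1, 1/2 + 1/2*3/8) = [1/2, 11/16)
  'a': [1/2 + 1/2*3/8, 1/2 + 1/2*1/2) = [11/16, 3/4)
  'b': [1/2 + 1/2*1/2, 1/2 + 1/2*1/1) = [3/4, 1/1) <- contains code 7/8
  emit 'b', narrow to [3/4, 1/1)

Answer: symbol=b low=1/2 high=1/1
symbol=b low=3/4 high=1/1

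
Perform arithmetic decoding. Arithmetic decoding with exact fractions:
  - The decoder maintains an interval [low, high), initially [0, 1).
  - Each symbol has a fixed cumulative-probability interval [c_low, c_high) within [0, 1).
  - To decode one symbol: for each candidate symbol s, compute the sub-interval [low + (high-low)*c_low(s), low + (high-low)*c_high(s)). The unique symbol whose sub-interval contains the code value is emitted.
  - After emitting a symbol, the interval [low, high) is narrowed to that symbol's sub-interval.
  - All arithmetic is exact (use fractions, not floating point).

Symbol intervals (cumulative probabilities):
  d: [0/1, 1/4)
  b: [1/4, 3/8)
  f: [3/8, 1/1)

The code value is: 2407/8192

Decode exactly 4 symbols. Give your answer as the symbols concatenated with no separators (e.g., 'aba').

Step 1: interval [0/1, 1/1), width = 1/1 - 0/1 = 1/1
  'd': [0/1 + 1/1*0/1, 0/1 + 1/1*1/4) = [0/1, 1/4)
  'b': [0/1 + 1/1*1/4, 0/1 + 1/1*3/8) = [1/4, 3/8) <- contains code 2407/8192
  'f': [0/1 + 1/1*3/8, 0/1 + 1/1*1/1) = [3/8, 1/1)
  emit 'b', narrow to [1/4, 3/8)
Step 2: interval [1/4, 3/8), width = 3/8 - 1/4 = 1/8
  'd': [1/4 + 1/8*0/1, 1/4 + 1/8*1/4) = [1/4, 9/32)
  'b': [1/4 + 1/8*1/4, 1/4 + 1/8*3/8) = [9/32, 19/64) <- contains code 2407/8192
  'f': [1/4 + 1/8*3/8, 1/4 + 1/8*1/1) = [19/64, 3/8)
  emit 'b', narrow to [9/32, 19/64)
Step 3: interval [9/32, 19/64), width = 19/64 - 9/32 = 1/64
  'd': [9/32 + 1/64*0/1, 9/32 + 1/64*1/4) = [9/32, 73/256)
  'b': [9/32 + 1/64*1/4, 9/32 + 1/64*3/8) = [73/256, 147/512)
  'f': [9/32 + 1/64*3/8, 9/32 + 1/64*1/1) = [147/512, 19/64) <- contains code 2407/8192
  emit 'f', narrow to [147/512, 19/64)
Step 4: interval [147/512, 19/64), width = 19/64 - 147/512 = 5/512
  'd': [147/512 + 5/512*0/1, 147/512 + 5/512*1/4) = [147/512, 593/2048)
  'b': [147/512 + 5/512*1/4, 147/512 + 5/512*3/8) = [593/2048, 1191/4096)
  'f': [147/512 + 5/512*3/8, 147/512 + 5/512*1/1) = [1191/4096, 19/64) <- contains code 2407/8192
  emit 'f', narrow to [1191/4096, 19/64)

Answer: bbff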